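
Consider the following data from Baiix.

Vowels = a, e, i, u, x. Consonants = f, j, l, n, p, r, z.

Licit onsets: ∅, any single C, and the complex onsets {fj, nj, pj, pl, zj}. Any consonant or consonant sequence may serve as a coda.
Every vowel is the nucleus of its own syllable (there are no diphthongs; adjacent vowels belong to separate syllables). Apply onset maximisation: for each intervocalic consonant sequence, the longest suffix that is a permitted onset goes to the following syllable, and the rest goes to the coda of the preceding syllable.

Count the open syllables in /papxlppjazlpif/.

1

Nuclei (vowels): a, x, a, i → 4 syllables.
Between /a/ (V1) and /x/ (V2): /p/ → onset of the next syllable (single consonants are always licit onsets).
Between /x/ (V2) and /a/ (V3): /lppj/ splits as /lp/ + /pj/ (/pj/ is the longest suffix that is a licit onset).
Between /a/ (V3) and /i/ (V4): /zlp/ splits as /zl/ + /p/ (/p/ is the longest suffix that is a licit onset).
Result: pa.pxlp.pjazl.pif.
Classifying each syllable: /pa/ (open), /pxlp/ (closed), /pjazl/ (closed), /pif/ (closed).
Open syllables: 1.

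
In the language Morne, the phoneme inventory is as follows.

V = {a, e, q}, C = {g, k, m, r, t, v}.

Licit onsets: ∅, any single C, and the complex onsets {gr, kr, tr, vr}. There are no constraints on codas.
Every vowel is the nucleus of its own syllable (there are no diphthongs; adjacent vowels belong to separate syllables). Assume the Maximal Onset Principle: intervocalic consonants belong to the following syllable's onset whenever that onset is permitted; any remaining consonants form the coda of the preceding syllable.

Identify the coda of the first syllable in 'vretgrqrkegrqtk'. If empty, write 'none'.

The vowels are e, q, e, q — 4 nuclei, so 4 syllables.
σ1/σ2 boundary: cluster /tgr/ — the longest permitted-onset suffix is /gr/; onset = /gr/, preceding coda = /t/.
σ2/σ3 boundary: cluster /rk/ — the longest permitted-onset suffix is /k/; onset = /k/, preceding coda = /r/.
σ3/σ4 boundary: /gr/ — entire cluster is a permitted onset → onset /gr/, coda ∅.
Result: vret.grqr.ke.grqtk.
Syllable 1 is /vret/: onset /vr/, nucleus /e/, coda /t/.

t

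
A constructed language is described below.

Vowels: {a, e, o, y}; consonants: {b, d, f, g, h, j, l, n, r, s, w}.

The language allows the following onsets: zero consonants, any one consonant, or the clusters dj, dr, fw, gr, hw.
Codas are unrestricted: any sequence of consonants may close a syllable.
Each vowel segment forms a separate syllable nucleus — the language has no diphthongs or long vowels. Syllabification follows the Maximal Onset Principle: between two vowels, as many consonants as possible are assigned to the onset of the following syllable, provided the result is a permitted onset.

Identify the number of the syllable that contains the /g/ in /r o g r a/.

2

The vowels are o, a — 2 nuclei, so 2 syllables.
Between /o/ (V1) and /a/ (V2): /gr/ — entire cluster is a permitted onset → onset /gr/, coda ∅.
Result: ro.gra.
The /g/ is in the onset of syllable 2 (/gra/).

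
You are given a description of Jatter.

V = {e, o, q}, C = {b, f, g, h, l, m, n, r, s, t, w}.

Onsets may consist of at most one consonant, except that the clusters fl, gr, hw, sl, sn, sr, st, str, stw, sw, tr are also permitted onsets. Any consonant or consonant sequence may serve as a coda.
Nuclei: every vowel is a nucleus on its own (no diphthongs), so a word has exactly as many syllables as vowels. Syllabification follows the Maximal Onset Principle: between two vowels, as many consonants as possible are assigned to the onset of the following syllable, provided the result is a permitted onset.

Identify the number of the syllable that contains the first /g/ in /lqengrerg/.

Vowels present: q, e, e; each is a nucleus, giving 3 syllables.
σ1/σ2 boundary: nothing intervenes; syllable break is V.V.
σ2/σ3 boundary: /ngr/ — longest licit onset from the right is /gr/, leaving /n/ as coda.
Syllabification: lq.en.grerg.
The first /g/ is in the onset of syllable 3 (/grerg/).

3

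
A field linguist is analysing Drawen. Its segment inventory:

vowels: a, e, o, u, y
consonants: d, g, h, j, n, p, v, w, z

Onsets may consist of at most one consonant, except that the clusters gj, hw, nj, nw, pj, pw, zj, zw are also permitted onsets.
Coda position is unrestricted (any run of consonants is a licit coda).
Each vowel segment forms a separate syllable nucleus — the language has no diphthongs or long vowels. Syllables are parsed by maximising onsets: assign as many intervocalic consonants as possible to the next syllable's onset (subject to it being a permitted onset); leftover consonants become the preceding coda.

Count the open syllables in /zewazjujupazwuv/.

5

Nuclei (vowels): e, a, u, u, a, u → 6 syllables.
Between /e/ (V1) and /a/ (V2): just /w/ — single C goes to the following onset.
Between /a/ (V2) and /u/ (V3): /zj/ is a licit onset in full, so it all attaches to the next syllable.
Between /u/ (V3) and /u/ (V4): /j/ is a single consonant, so it becomes the next onset.
Between /u/ (V4) and /a/ (V5): /p/ is a single consonant, so it becomes the next onset.
Between /a/ (V5) and /u/ (V6): /zw/ — entire cluster is a permitted onset → onset /zw/, coda ∅.
Result: ze.wa.zju.ju.pa.zwuv.
Classifying each syllable: /ze/ (open), /wa/ (open), /zju/ (open), /ju/ (open), /pa/ (open), /zwuv/ (closed).
Open syllables: 5.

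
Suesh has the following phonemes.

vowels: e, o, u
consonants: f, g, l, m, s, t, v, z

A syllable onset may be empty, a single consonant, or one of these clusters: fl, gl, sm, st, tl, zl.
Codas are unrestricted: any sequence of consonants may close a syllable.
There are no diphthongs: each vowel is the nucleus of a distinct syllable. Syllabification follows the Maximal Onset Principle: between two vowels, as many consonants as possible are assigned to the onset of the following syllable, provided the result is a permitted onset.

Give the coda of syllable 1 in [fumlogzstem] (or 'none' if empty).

m

Nuclei (vowels): u, o, e → 3 syllables.
/u…o/ gap (V1→V2): /ml/ splits as /m/ + /l/ (/l/ is the longest suffix that is a licit onset).
/o…e/ gap (V2→V3): /gzst/ splits as /gz/ + /st/ (/st/ is the longest suffix that is a licit onset).
Putting it together: fum.logz.stem.
Syllable 1 is /fum/: onset /f/, nucleus /u/, coda /m/.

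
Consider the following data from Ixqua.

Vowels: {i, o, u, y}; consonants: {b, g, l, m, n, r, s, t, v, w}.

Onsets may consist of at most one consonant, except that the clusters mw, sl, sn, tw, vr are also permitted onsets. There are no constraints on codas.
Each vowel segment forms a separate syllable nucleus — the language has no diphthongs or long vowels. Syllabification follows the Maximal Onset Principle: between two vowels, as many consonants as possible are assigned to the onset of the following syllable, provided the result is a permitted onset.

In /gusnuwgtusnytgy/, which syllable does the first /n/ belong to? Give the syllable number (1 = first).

Nuclei (vowels): u, u, u, y, y → 5 syllables.
/u…u/ gap (V1→V2): cluster /sn/ — /sn/ is itself a permitted onset, so the whole cluster goes right; preceding coda = ∅.
/u…u/ gap (V2→V3): /wgt/; trying suffixes from longest down, /t/ is the first permitted one, so coda /wg/ | onset /t/.
/u…y/ gap (V3→V4): /sn/ is a licit onset in full, so it all attaches to the next syllable.
/y…y/ gap (V4→V5): /tg/ splits as /t/ + /g/ (/g/ is the longest suffix that is a licit onset).
Putting it together: gu.snuwg.tu.snyt.gy.
The first /n/ is in the onset of syllable 2 (/snuwg/).

2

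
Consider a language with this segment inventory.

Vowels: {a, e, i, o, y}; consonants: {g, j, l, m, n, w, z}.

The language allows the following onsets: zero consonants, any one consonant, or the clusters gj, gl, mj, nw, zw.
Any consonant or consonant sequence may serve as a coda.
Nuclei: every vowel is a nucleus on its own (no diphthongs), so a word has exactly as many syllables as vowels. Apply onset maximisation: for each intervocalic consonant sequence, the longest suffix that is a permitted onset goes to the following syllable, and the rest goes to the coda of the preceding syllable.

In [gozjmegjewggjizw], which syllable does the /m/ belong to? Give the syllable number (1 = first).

Vowels present: o, e, e, i; each is a nucleus, giving 4 syllables.
/o…e/ gap (V1→V2): cluster /zjm/ — the longest permitted-onset suffix is /m/; onset = /m/, preceding coda = /zj/.
/e…e/ gap (V2→V3): /gj/ is a licit onset in full, so it all attaches to the next syllable.
/e…i/ gap (V3→V4): cluster /wggj/ — the longest permitted-onset suffix is /gj/; onset = /gj/, preceding coda = /wg/.
Result: gozj.me.gjewg.gjizw.
The /m/ is in the onset of syllable 2 (/me/).

2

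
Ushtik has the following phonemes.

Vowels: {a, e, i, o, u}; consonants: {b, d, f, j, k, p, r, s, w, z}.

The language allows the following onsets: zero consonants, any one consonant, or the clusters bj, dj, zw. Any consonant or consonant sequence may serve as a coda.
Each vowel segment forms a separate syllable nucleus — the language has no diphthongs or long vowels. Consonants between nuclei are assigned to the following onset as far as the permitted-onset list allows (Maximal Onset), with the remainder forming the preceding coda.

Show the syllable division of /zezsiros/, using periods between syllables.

Nuclei (vowels): e, i, o → 3 syllables.
σ1/σ2 boundary: /zs/ — longest licit onset from the right is /s/, leaving /z/ as coda.
σ2/σ3 boundary: /r/ → onset of the next syllable (single consonants are always licit onsets).

zez.si.ros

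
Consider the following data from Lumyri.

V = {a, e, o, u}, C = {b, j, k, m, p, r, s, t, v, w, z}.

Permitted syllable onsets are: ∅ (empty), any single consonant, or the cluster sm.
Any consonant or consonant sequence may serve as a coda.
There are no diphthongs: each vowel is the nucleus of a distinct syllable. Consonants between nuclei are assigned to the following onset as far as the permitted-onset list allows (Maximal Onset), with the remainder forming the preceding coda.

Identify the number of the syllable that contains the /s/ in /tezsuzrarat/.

2

The vowels are e, u, a, a — 4 nuclei, so 4 syllables.
Between /e/ (V1) and /u/ (V2): /zs/ splits as /z/ + /s/ (/s/ is the longest suffix that is a licit onset).
Between /u/ (V2) and /a/ (V3): /zr/; trying suffixes from longest down, /r/ is the first permitted one, so coda /z/ | onset /r/.
Between /a/ (V3) and /a/ (V4): just /r/ — single C goes to the following onset.
Syllabification: tez.suz.ra.rat.
The /s/ is in the onset of syllable 2 (/suz/).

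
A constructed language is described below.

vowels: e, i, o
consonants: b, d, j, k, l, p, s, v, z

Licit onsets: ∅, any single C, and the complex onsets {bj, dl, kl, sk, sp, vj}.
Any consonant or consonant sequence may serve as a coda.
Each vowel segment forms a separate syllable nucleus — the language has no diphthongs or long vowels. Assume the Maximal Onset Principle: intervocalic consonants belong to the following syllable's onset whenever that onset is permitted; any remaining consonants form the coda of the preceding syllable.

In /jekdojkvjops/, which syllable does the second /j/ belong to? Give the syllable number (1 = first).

2

Nuclei (vowels): e, o, o → 3 syllables.
/e…o/ gap (V1→V2): /kd/ — longest licit onset from the right is /d/, leaving /k/ as coda.
/o…o/ gap (V2→V3): /jkvj/; trying suffixes from longest down, /vj/ is the first permitted one, so coda /jk/ | onset /vj/.
Result: jek.dojk.vjops.
The second /j/ is in the coda of syllable 2 (/dojk/).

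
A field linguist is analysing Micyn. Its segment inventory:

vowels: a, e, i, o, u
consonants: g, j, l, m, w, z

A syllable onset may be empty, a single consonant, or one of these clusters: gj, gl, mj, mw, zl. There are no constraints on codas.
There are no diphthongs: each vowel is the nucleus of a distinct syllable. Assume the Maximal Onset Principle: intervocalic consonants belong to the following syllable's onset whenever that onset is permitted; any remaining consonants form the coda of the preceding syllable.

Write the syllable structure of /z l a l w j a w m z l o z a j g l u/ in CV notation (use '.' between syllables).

CCVCC.CVCC.CCV.CVC.CCV

Vowels present: a, a, o, a, u; each is a nucleus, giving 5 syllables.
V1 /a/ – V2 /a/: /lwj/ splits as /lw/ + /j/ (/j/ is the longest suffix that is a licit onset).
V2 /a/ – V3 /o/: /wmzl/ splits as /wm/ + /zl/ (/zl/ is the longest suffix that is a licit onset).
V3 /o/ – V4 /a/: /z/ is a single consonant, so it becomes the next onset.
V4 /a/ – V5 /u/: /jgl/ splits as /j/ + /gl/ (/gl/ is the longest suffix that is a licit onset).
So the parse is zlalw.jawm.zlo.zaj.glu.
Mapping each syllable to C/V: /zlalw/ → CCVCC, /jawm/ → CVCC, /zlo/ → CCV, /zaj/ → CVC, /glu/ → CCV.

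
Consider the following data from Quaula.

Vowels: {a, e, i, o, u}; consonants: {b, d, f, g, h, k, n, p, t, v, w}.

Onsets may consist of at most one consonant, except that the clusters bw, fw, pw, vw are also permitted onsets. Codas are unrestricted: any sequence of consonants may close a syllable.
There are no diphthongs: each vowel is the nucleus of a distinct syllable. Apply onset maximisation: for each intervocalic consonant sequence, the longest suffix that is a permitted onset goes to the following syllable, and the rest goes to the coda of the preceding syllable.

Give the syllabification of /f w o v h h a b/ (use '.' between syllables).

Nuclei (vowels): o, a → 2 syllables.
/o…a/ gap (V1→V2): cluster /vhh/ — the longest permitted-onset suffix is /h/; onset = /h/, preceding coda = /vh/.

fwovh.hab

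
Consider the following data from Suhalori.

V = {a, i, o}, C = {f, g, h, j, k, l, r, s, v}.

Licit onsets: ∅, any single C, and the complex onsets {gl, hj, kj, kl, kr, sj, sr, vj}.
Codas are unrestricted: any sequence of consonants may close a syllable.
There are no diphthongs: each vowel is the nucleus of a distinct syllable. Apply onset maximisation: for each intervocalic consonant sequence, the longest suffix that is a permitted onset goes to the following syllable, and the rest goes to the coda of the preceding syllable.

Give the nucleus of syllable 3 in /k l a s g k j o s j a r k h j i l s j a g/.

Vowels present: a, o, a, i, a; each is a nucleus, giving 5 syllables.
The third nucleus (vowel 3 from the left) is /a/.

a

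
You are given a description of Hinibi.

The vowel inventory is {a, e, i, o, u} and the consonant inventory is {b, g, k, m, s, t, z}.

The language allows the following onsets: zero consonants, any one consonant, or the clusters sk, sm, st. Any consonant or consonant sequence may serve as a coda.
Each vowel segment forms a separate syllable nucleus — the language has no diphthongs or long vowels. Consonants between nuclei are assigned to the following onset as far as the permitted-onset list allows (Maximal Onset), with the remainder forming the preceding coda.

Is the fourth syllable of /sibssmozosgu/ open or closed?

open

Vowels present: i, o, o, u; each is a nucleus, giving 4 syllables.
/i…o/ gap (V1→V2): /bssm/ splits as /bs/ + /sm/ (/sm/ is the longest suffix that is a licit onset).
/o…o/ gap (V2→V3): /z/ is a single consonant, so it becomes the next onset.
/o…u/ gap (V3→V4): /sg/ splits as /s/ + /g/ (/g/ is the longest suffix that is a licit onset).
So the parse is sibs.smo.zos.gu.
Syllable 4 is /gu/; it ends in its nucleus with no coda, so it is open.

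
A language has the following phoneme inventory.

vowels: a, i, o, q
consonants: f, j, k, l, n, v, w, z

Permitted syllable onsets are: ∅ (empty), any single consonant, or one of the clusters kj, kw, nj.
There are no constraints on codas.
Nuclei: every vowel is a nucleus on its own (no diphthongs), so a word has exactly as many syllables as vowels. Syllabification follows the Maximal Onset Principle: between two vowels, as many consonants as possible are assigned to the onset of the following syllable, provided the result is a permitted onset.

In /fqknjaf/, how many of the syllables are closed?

Vowels present: q, a; each is a nucleus, giving 2 syllables.
σ1/σ2 boundary: cluster /knj/ — the longest permitted-onset suffix is /nj/; onset = /nj/, preceding coda = /k/.
Result: fqk.njaf.
Classifying each syllable: /fqk/ (closed), /njaf/ (closed).
Closed syllables: 2.

2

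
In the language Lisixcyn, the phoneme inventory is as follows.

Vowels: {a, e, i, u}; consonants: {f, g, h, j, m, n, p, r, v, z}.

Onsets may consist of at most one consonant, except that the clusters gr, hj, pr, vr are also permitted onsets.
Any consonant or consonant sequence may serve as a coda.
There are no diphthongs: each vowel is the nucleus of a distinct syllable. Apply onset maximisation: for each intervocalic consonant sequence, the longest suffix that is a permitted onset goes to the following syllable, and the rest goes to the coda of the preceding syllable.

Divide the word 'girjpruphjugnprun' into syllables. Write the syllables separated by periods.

girj.prup.hjugn.prun

The vowels are i, u, u, u — 4 nuclei, so 4 syllables.
Between /i/ (V1) and /u/ (V2): /rjpr/; trying suffixes from longest down, /pr/ is the first permitted one, so coda /rj/ | onset /pr/.
Between /u/ (V2) and /u/ (V3): cluster /phj/ — the longest permitted-onset suffix is /hj/; onset = /hj/, preceding coda = /p/.
Between /u/ (V3) and /u/ (V4): /gnpr/ — longest licit onset from the right is /pr/, leaving /gn/ as coda.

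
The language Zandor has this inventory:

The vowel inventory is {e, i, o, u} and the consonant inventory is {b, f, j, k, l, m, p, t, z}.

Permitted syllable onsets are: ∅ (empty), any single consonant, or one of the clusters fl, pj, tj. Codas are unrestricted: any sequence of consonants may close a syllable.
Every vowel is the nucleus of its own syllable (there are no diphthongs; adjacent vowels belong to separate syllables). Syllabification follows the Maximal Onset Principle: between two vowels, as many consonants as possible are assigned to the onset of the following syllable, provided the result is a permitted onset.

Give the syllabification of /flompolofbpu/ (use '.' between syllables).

flom.po.lofb.pu

Nuclei (vowels): o, o, o, u → 4 syllables.
V1 /o/ – V2 /o/: /mp/; trying suffixes from longest down, /p/ is the first permitted one, so coda /m/ | onset /p/.
V2 /o/ – V3 /o/: just /l/ — single C goes to the following onset.
V3 /o/ – V4 /u/: /fbp/; trying suffixes from longest down, /p/ is the first permitted one, so coda /fb/ | onset /p/.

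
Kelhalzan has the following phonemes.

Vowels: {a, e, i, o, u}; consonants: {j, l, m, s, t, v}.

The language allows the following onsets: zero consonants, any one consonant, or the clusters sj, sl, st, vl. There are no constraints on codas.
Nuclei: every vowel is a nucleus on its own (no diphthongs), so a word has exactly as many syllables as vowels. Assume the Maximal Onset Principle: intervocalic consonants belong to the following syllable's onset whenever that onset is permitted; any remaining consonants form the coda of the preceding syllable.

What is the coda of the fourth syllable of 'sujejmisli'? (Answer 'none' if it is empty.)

Vowels present: u, e, i, i; each is a nucleus, giving 4 syllables.
/u…e/ gap (V1→V2): just /j/ — single C goes to the following onset.
/e…i/ gap (V2→V3): /jm/ — longest licit onset from the right is /m/, leaving /j/ as coda.
/i…i/ gap (V3→V4): cluster /sl/ — /sl/ is itself a permitted onset, so the whole cluster goes right; preceding coda = ∅.
So the parse is su.jej.mi.sli.
Syllable 4 is /sli/: onset /sl/, nucleus /i/, coda ∅.

none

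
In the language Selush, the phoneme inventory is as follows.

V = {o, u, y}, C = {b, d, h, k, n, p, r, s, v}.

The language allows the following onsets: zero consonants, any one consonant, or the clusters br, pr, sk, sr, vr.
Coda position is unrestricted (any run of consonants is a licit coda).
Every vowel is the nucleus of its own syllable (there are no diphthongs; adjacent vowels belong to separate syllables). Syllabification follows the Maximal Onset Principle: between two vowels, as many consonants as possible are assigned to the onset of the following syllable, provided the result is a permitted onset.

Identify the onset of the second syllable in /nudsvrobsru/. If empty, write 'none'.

Nuclei (vowels): u, o, u → 3 syllables.
Between /u/ (V1) and /o/ (V2): /dsvr/ splits as /ds/ + /vr/ (/vr/ is the longest suffix that is a licit onset).
Between /o/ (V2) and /u/ (V3): cluster /bsr/ — the longest permitted-onset suffix is /sr/; onset = /sr/, preceding coda = /b/.
Syllabification: nuds.vrob.sru.
Syllable 2 is /vrob/: onset /vr/, nucleus /o/, coda /b/.

vr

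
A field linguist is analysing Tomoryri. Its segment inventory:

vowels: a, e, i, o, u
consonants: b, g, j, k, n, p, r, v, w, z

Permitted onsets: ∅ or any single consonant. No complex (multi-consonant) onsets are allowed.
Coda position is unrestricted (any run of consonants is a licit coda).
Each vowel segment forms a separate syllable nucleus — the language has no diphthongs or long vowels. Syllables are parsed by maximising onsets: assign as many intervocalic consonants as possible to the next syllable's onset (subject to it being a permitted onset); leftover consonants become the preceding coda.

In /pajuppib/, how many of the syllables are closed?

Vowels present: a, u, i; each is a nucleus, giving 3 syllables.
V1 /a/ – V2 /u/: /j/ is a single consonant, so it becomes the next onset.
V2 /u/ – V3 /i/: /pp/ — longest licit onset from the right is /p/, leaving /p/ as coda.
Putting it together: pa.jup.pib.
Classifying each syllable: /pa/ (open), /jup/ (closed), /pib/ (closed).
Closed syllables: 2.

2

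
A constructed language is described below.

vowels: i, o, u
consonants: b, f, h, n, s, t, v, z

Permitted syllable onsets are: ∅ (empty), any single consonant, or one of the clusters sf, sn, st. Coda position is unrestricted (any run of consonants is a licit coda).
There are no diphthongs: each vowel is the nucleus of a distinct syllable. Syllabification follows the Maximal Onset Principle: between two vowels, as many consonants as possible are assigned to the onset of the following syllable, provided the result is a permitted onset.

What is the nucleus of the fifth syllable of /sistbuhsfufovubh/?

The vowels are i, u, u, o, u — 5 nuclei, so 5 syllables.
The fifth nucleus (vowel 5 from the left) is /u/.

u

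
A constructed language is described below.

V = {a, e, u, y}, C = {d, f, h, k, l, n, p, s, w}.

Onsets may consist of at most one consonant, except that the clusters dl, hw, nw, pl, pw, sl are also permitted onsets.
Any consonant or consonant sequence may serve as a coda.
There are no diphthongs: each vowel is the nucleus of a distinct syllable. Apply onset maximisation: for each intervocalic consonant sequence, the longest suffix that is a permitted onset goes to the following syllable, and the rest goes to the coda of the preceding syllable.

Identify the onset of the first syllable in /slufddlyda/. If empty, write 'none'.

sl

Nuclei (vowels): u, y, a → 3 syllables.
/u…y/ gap (V1→V2): cluster /fddl/ — the longest permitted-onset suffix is /dl/; onset = /dl/, preceding coda = /fd/.
/y…a/ gap (V2→V3): /d/ is a single consonant, so it becomes the next onset.
Syllabification: slufd.dly.da.
Syllable 1 is /slufd/: onset /sl/, nucleus /u/, coda /fd/.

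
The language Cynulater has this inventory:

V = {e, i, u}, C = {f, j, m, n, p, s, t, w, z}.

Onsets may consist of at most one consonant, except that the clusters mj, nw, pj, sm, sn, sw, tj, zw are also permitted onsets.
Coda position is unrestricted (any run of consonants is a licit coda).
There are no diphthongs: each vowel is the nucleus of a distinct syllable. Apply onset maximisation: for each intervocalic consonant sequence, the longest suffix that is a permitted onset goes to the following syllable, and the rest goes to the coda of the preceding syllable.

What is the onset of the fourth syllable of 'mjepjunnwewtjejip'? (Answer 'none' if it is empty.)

Nuclei (vowels): e, u, e, e, i → 5 syllables.
V1 /e/ – V2 /u/: /pj/ — entire cluster is a permitted onset → onset /pj/, coda ∅.
V2 /u/ – V3 /e/: /nnw/; trying suffixes from longest down, /nw/ is the first permitted one, so coda /n/ | onset /nw/.
V3 /e/ – V4 /e/: /wtj/ — longest licit onset from the right is /tj/, leaving /w/ as coda.
V4 /e/ – V5 /i/: /j/ is a single consonant, so it becomes the next onset.
Result: mje.pjun.nwew.tje.jip.
Syllable 4 is /tje/: onset /tj/, nucleus /e/, coda ∅.

tj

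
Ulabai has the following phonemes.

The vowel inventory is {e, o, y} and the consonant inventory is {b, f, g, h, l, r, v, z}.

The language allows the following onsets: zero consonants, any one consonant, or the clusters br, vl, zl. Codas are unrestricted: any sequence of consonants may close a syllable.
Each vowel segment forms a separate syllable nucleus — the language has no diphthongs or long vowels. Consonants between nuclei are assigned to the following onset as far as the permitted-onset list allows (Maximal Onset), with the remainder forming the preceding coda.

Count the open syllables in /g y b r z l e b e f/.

1

Nuclei (vowels): y, e, e → 3 syllables.
V1 /y/ – V2 /e/: cluster /brzl/ — the longest permitted-onset suffix is /zl/; onset = /zl/, preceding coda = /br/.
V2 /e/ – V3 /e/: just /b/ — single C goes to the following onset.
So the parse is gybr.zle.bef.
Classifying each syllable: /gybr/ (closed), /zle/ (open), /bef/ (closed).
Open syllables: 1.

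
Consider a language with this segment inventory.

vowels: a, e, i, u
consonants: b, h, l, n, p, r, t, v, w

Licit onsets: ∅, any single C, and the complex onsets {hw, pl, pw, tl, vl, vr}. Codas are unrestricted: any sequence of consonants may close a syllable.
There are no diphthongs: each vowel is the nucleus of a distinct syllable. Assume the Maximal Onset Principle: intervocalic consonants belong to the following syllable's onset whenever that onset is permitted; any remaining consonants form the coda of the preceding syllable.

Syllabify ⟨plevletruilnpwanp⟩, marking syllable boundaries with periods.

ple.vlet.ru.iln.pwanp

Vowels present: e, e, u, i, a; each is a nucleus, giving 5 syllables.
/e…e/ gap (V1→V2): cluster /vl/ — /vl/ is itself a permitted onset, so the whole cluster goes right; preceding coda = ∅.
/e…u/ gap (V2→V3): /tr/; trying suffixes from longest down, /r/ is the first permitted one, so coda /t/ | onset /r/.
/u…i/ gap (V3→V4): hiatus — the boundary sits between the two vowels.
/i…a/ gap (V4→V5): /lnpw/ splits as /ln/ + /pw/ (/pw/ is the longest suffix that is a licit onset).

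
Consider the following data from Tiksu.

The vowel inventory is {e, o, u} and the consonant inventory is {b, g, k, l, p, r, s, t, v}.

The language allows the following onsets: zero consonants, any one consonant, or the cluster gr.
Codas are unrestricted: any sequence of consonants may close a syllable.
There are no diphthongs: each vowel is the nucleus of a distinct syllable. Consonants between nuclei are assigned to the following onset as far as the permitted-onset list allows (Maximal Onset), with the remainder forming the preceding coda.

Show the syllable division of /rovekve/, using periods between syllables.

The vowels are o, e, e — 3 nuclei, so 3 syllables.
V1 /o/ – V2 /e/: /v/ is a single consonant, so it becomes the next onset.
V2 /e/ – V3 /e/: /kv/; trying suffixes from longest down, /v/ is the first permitted one, so coda /k/ | onset /v/.

ro.vek.ve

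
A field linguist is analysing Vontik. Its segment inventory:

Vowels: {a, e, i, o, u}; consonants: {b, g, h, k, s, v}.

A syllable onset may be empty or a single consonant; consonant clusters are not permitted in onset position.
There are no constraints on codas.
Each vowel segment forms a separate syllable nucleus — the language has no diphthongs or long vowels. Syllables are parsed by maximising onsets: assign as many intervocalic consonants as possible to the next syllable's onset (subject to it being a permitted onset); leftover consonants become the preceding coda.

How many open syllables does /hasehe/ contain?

3

Nuclei (vowels): a, e, e → 3 syllables.
/a…e/ gap (V1→V2): just /s/ — single C goes to the following onset.
/e…e/ gap (V2→V3): /h/ is a single consonant, so it becomes the next onset.
Putting it together: ha.se.he.
Classifying each syllable: /ha/ (open), /se/ (open), /he/ (open).
Open syllables: 3.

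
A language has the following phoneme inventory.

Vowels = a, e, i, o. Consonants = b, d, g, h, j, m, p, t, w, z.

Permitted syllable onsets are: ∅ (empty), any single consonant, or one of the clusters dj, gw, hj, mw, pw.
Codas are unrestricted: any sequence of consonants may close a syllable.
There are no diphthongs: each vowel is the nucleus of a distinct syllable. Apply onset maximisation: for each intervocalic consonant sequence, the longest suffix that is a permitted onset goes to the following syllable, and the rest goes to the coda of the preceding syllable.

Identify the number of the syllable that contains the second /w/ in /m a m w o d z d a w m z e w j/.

The vowels are a, o, a, e — 4 nuclei, so 4 syllables.
/a…o/ gap (V1→V2): cluster /mw/ — /mw/ is itself a permitted onset, so the whole cluster goes right; preceding coda = ∅.
/o…a/ gap (V2→V3): /dzd/ — longest licit onset from the right is /d/, leaving /dz/ as coda.
/a…e/ gap (V3→V4): cluster /wmz/ — the longest permitted-onset suffix is /z/; onset = /z/, preceding coda = /wm/.
Syllabification: ma.mwodz.dawm.zewj.
The second /w/ is in the coda of syllable 3 (/dawm/).

3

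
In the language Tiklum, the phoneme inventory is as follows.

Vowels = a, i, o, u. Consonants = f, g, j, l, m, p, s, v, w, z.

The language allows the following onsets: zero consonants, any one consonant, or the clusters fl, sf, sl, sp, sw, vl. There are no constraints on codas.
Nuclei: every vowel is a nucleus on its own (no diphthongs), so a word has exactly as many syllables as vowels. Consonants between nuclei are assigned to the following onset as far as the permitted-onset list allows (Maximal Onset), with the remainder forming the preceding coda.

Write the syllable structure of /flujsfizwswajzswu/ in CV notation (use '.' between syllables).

The vowels are u, i, a, u — 4 nuclei, so 4 syllables.
V1 /u/ – V2 /i/: /jsf/ — longest licit onset from the right is /sf/, leaving /j/ as coda.
V2 /i/ – V3 /a/: /zwsw/; trying suffixes from longest down, /sw/ is the first permitted one, so coda /zw/ | onset /sw/.
V3 /a/ – V4 /u/: cluster /jzsw/ — the longest permitted-onset suffix is /sw/; onset = /sw/, preceding coda = /jz/.
Result: fluj.sfizw.swajz.swu.
Mapping each syllable to C/V: /fluj/ → CCVC, /sfizw/ → CCVCC, /swajz/ → CCVCC, /swu/ → CCV.

CCVC.CCVCC.CCVCC.CCV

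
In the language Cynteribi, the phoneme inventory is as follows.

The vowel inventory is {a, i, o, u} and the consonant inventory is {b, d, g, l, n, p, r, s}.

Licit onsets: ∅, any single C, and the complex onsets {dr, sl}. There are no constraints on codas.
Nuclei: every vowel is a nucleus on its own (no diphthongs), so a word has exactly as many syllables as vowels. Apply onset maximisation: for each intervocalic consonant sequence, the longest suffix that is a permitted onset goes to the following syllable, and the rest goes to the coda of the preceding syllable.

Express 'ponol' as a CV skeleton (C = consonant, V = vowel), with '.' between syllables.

CV.CVC

Vowels present: o, o; each is a nucleus, giving 2 syllables.
σ1/σ2 boundary: /n/ → onset of the next syllable (single consonants are always licit onsets).
Putting it together: po.nol.
Mapping each syllable to C/V: /po/ → CV, /nol/ → CVC.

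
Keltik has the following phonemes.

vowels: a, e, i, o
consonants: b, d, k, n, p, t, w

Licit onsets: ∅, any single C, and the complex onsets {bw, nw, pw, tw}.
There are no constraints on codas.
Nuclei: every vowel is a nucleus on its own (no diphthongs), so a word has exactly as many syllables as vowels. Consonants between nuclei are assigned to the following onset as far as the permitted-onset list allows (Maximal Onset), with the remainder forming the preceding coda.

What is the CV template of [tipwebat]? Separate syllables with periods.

Nuclei (vowels): i, e, a → 3 syllables.
/i…e/ gap (V1→V2): /pw/ is a licit onset in full, so it all attaches to the next syllable.
/e…a/ gap (V2→V3): /b/ → onset of the next syllable (single consonants are always licit onsets).
Result: ti.pwe.bat.
Mapping each syllable to C/V: /ti/ → CV, /pwe/ → CCV, /bat/ → CVC.

CV.CCV.CVC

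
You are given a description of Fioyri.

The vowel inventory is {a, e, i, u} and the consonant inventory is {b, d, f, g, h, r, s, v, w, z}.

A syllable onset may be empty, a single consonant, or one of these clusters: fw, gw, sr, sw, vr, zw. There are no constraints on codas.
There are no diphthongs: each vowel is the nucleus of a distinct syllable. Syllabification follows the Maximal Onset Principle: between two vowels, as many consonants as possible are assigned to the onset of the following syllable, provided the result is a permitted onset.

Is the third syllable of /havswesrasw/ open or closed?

Nuclei (vowels): a, e, a → 3 syllables.
Between /a/ (V1) and /e/ (V2): cluster /vsw/ — the longest permitted-onset suffix is /sw/; onset = /sw/, preceding coda = /v/.
Between /e/ (V2) and /a/ (V3): cluster /sr/ — /sr/ is itself a permitted onset, so the whole cluster goes right; preceding coda = ∅.
Result: hav.swe.srasw.
Syllable 3 is /srasw/ with coda /sw/, so it is closed.

closed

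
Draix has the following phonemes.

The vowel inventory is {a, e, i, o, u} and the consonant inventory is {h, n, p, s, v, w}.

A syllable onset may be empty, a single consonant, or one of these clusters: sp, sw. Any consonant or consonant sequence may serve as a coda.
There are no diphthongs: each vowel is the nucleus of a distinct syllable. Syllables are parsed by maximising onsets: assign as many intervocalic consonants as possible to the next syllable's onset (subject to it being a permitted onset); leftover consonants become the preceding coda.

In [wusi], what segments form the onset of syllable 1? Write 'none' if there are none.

w

Vowels present: u, i; each is a nucleus, giving 2 syllables.
σ1/σ2 boundary: /s/ is a single consonant, so it becomes the next onset.
Syllabification: wu.si.
Syllable 1 is /wu/: onset /w/, nucleus /u/, coda ∅.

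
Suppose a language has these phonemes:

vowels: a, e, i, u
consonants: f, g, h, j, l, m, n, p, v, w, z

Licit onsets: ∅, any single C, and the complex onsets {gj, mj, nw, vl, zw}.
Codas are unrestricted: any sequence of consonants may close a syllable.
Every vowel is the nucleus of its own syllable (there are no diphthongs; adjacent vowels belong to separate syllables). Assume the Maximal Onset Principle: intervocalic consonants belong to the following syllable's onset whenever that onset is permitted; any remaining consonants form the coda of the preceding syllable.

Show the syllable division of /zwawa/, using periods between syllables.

zwa.wa

The vowels are a, a — 2 nuclei, so 2 syllables.
/a…a/ gap (V1→V2): /w/ is a single consonant, so it becomes the next onset.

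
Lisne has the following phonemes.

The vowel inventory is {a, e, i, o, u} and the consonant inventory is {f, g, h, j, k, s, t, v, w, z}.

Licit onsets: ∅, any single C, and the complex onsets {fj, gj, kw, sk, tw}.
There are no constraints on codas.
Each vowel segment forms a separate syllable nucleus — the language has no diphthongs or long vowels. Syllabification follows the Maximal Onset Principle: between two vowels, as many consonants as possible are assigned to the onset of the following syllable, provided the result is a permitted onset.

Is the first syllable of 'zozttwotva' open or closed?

The vowels are o, o, a — 3 nuclei, so 3 syllables.
σ1/σ2 boundary: cluster /zttw/ — the longest permitted-onset suffix is /tw/; onset = /tw/, preceding coda = /zt/.
σ2/σ3 boundary: /tv/ splits as /t/ + /v/ (/v/ is the longest suffix that is a licit onset).
So the parse is zozt.twot.va.
Syllable 1 is /zozt/ with coda /zt/, so it is closed.

closed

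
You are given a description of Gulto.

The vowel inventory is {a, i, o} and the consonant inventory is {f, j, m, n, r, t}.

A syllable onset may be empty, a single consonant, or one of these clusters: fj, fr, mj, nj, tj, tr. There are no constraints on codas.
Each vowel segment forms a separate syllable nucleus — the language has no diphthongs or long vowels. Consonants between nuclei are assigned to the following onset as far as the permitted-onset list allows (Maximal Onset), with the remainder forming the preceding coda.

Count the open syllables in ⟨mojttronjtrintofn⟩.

0

The vowels are o, o, i, o — 4 nuclei, so 4 syllables.
V1 /o/ – V2 /o/: /jttr/ — longest licit onset from the right is /tr/, leaving /jt/ as coda.
V2 /o/ – V3 /i/: cluster /njtr/ — the longest permitted-onset suffix is /tr/; onset = /tr/, preceding coda = /nj/.
V3 /i/ – V4 /o/: /nt/; trying suffixes from longest down, /t/ is the first permitted one, so coda /n/ | onset /t/.
Result: mojt.tronj.trin.tofn.
Classifying each syllable: /mojt/ (closed), /tronj/ (closed), /trin/ (closed), /tofn/ (closed).
Open syllables: 0.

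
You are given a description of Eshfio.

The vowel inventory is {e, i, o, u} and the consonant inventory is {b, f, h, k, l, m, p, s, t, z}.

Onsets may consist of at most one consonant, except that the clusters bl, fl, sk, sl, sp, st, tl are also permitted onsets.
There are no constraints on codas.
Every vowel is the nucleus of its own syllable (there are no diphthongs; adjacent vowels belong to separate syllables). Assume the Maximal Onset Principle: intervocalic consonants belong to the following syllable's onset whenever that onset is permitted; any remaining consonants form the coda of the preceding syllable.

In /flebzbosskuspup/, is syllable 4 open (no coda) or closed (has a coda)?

closed

Nuclei (vowels): e, o, u, u → 4 syllables.
σ1/σ2 boundary: cluster /bzb/ — the longest permitted-onset suffix is /b/; onset = /b/, preceding coda = /bz/.
σ2/σ3 boundary: /ssk/ splits as /s/ + /sk/ (/sk/ is the longest suffix that is a licit onset).
σ3/σ4 boundary: /sp/ — entire cluster is a permitted onset → onset /sp/, coda ∅.
Putting it together: flebz.bos.sku.spup.
Syllable 4 is /spup/ with coda /p/, so it is closed.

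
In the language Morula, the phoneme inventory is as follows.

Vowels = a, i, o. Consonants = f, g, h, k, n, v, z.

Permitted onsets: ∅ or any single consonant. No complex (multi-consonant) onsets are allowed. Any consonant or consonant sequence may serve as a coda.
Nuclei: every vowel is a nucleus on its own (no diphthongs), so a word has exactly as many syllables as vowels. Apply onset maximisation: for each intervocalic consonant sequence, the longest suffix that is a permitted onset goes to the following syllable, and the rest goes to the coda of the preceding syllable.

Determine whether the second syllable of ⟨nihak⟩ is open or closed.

The vowels are i, a — 2 nuclei, so 2 syllables.
V1 /i/ – V2 /a/: /h/ → onset of the next syllable (single consonants are always licit onsets).
So the parse is ni.hak.
Syllable 2 is /hak/ with coda /k/, so it is closed.

closed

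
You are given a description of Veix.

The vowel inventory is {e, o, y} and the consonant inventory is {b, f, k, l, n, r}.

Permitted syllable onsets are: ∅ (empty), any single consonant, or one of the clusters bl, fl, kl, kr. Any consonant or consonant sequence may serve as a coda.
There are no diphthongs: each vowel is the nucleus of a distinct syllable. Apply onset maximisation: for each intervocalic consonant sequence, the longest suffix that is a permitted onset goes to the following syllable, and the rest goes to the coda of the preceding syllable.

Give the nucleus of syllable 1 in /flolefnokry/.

o

The vowels are o, e, o, y — 4 nuclei, so 4 syllables.
The first nucleus (vowel 1 from the left) is /o/.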